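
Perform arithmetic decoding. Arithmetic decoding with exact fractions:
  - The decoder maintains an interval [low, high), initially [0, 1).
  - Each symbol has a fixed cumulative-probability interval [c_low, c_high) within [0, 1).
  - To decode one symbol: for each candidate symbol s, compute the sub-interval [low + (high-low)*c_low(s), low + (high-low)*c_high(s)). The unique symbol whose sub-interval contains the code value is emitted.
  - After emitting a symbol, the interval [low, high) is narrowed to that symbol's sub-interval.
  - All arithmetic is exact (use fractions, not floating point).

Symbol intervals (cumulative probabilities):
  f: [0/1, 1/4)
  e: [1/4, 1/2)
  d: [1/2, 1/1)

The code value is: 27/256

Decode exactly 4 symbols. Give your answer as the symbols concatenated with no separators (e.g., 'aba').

Answer: fede

Derivation:
Step 1: interval [0/1, 1/1), width = 1/1 - 0/1 = 1/1
  'f': [0/1 + 1/1*0/1, 0/1 + 1/1*1/4) = [0/1, 1/4) <- contains code 27/256
  'e': [0/1 + 1/1*1/4, 0/1 + 1/1*1/2) = [1/4, 1/2)
  'd': [0/1 + 1/1*1/2, 0/1 + 1/1*1/1) = [1/2, 1/1)
  emit 'f', narrow to [0/1, 1/4)
Step 2: interval [0/1, 1/4), width = 1/4 - 0/1 = 1/4
  'f': [0/1 + 1/4*0/1, 0/1 + 1/4*1/4) = [0/1, 1/16)
  'e': [0/1 + 1/4*1/4, 0/1 + 1/4*1/2) = [1/16, 1/8) <- contains code 27/256
  'd': [0/1 + 1/4*1/2, 0/1 + 1/4*1/1) = [1/8, 1/4)
  emit 'e', narrow to [1/16, 1/8)
Step 3: interval [1/16, 1/8), width = 1/8 - 1/16 = 1/16
  'f': [1/16 + 1/16*0/1, 1/16 + 1/16*1/4) = [1/16, 5/64)
  'e': [1/16 + 1/16*1/4, 1/16 + 1/16*1/2) = [5/64, 3/32)
  'd': [1/16 + 1/16*1/2, 1/16 + 1/16*1/1) = [3/32, 1/8) <- contains code 27/256
  emit 'd', narrow to [3/32, 1/8)
Step 4: interval [3/32, 1/8), width = 1/8 - 3/32 = 1/32
  'f': [3/32 + 1/32*0/1, 3/32 + 1/32*1/4) = [3/32, 13/128)
  'e': [3/32 + 1/32*1/4, 3/32 + 1/32*1/2) = [13/128, 7/64) <- contains code 27/256
  'd': [3/32 + 1/32*1/2, 3/32 + 1/32*1/1) = [7/64, 1/8)
  emit 'e', narrow to [13/128, 7/64)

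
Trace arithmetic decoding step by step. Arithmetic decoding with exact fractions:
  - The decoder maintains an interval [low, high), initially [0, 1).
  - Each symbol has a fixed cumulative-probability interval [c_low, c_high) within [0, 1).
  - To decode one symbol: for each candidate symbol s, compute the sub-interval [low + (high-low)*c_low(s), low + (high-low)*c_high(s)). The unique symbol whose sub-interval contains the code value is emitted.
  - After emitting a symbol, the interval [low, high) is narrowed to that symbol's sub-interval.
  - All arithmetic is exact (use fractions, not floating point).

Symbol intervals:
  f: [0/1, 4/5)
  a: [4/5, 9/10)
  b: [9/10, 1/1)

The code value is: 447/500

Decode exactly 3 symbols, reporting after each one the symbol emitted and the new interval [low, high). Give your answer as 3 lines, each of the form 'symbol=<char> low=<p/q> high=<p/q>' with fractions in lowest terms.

Step 1: interval [0/1, 1/1), width = 1/1 - 0/1 = 1/1
  'f': [0/1 + 1/1*0/1, 0/1 + 1/1*4/5) = [0/1, 4/5)
  'a': [0/1 + 1/1*4/5, 0/1 + 1/1*9/10) = [4/5, 9/10) <- contains code 447/500
  'b': [0/1 + 1/1*9/10, 0/1 + 1/1*1/1) = [9/10, 1/1)
  emit 'a', narrow to [4/5, 9/10)
Step 2: interval [4/5, 9/10), width = 9/10 - 4/5 = 1/10
  'f': [4/5 + 1/10*0/1, 4/5 + 1/10*4/5) = [4/5, 22/25)
  'a': [4/5 + 1/10*4/5, 4/5 + 1/10*9/10) = [22/25, 89/100)
  'b': [4/5 + 1/10*9/10, 4/5 + 1/10*1/1) = [89/100, 9/10) <- contains code 447/500
  emit 'b', narrow to [89/100, 9/10)
Step 3: interval [89/100, 9/10), width = 9/10 - 89/100 = 1/100
  'f': [89/100 + 1/100*0/1, 89/100 + 1/100*4/5) = [89/100, 449/500) <- contains code 447/500
  'a': [89/100 + 1/100*4/5, 89/100 + 1/100*9/10) = [449/500, 899/1000)
  'b': [89/100 + 1/100*9/10, 89/100 + 1/100*1/1) = [899/1000, 9/10)
  emit 'f', narrow to [89/100, 449/500)

Answer: symbol=a low=4/5 high=9/10
symbol=b low=89/100 high=9/10
symbol=f low=89/100 high=449/500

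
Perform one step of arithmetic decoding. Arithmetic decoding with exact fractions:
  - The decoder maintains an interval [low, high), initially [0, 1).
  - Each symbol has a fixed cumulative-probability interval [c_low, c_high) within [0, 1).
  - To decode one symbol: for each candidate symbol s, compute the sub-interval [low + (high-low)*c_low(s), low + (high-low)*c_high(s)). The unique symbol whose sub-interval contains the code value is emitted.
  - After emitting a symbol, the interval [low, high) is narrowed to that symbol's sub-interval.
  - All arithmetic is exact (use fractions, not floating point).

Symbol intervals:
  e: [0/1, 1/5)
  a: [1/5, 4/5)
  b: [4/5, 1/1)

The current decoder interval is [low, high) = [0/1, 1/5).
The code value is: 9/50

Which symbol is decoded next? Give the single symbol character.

Answer: b

Derivation:
Interval width = high − low = 1/5 − 0/1 = 1/5
Scaled code = (code − low) / width = (9/50 − 0/1) / 1/5 = 9/10
  e: [0/1, 1/5) 
  a: [1/5, 4/5) 
  b: [4/5, 1/1) ← scaled code falls here ✓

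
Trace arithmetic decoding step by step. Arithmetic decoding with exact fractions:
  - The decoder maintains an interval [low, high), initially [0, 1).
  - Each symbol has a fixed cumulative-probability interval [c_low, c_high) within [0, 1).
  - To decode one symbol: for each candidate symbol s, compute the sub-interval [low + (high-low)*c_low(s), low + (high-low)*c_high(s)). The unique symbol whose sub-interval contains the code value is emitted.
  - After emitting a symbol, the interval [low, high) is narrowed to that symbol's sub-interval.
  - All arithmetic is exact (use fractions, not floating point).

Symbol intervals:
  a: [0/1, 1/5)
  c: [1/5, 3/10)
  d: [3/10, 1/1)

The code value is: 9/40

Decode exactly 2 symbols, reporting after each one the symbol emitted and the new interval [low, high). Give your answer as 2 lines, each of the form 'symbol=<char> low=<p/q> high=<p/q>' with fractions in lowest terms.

Answer: symbol=c low=1/5 high=3/10
symbol=c low=11/50 high=23/100

Derivation:
Step 1: interval [0/1, 1/1), width = 1/1 - 0/1 = 1/1
  'a': [0/1 + 1/1*0/1, 0/1 + 1/1*1/5) = [0/1, 1/5)
  'c': [0/1 + 1/1*1/5, 0/1 + 1/1*3/10) = [1/5, 3/10) <- contains code 9/40
  'd': [0/1 + 1/1*3/10, 0/1 + 1/1*1/1) = [3/10, 1/1)
  emit 'c', narrow to [1/5, 3/10)
Step 2: interval [1/5, 3/10), width = 3/10 - 1/5 = 1/10
  'a': [1/5 + 1/10*0/1, 1/5 + 1/10*1/5) = [1/5, 11/50)
  'c': [1/5 + 1/10*1/5, 1/5 + 1/10*3/10) = [11/50, 23/100) <- contains code 9/40
  'd': [1/5 + 1/10*3/10, 1/5 + 1/10*1/1) = [23/100, 3/10)
  emit 'c', narrow to [11/50, 23/100)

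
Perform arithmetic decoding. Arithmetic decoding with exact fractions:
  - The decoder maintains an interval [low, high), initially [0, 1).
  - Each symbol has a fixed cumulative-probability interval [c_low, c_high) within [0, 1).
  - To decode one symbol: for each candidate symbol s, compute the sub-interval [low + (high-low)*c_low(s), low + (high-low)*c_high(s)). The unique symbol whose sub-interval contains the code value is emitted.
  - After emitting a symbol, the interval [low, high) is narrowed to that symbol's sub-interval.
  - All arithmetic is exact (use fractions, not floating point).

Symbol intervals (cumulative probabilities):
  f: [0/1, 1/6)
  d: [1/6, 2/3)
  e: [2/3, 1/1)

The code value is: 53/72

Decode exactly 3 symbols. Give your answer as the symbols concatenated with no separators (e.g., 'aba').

Step 1: interval [0/1, 1/1), width = 1/1 - 0/1 = 1/1
  'f': [0/1 + 1/1*0/1, 0/1 + 1/1*1/6) = [0/1, 1/6)
  'd': [0/1 + 1/1*1/6, 0/1 + 1/1*2/3) = [1/6, 2/3)
  'e': [0/1 + 1/1*2/3, 0/1 + 1/1*1/1) = [2/3, 1/1) <- contains code 53/72
  emit 'e', narrow to [2/3, 1/1)
Step 2: interval [2/3, 1/1), width = 1/1 - 2/3 = 1/3
  'f': [2/3 + 1/3*0/1, 2/3 + 1/3*1/6) = [2/3, 13/18)
  'd': [2/3 + 1/3*1/6, 2/3 + 1/3*2/3) = [13/18, 8/9) <- contains code 53/72
  'e': [2/3 + 1/3*2/3, 2/3 + 1/3*1/1) = [8/9, 1/1)
  emit 'd', narrow to [13/18, 8/9)
Step 3: interval [13/18, 8/9), width = 8/9 - 13/18 = 1/6
  'f': [13/18 + 1/6*0/1, 13/18 + 1/6*1/6) = [13/18, 3/4) <- contains code 53/72
  'd': [13/18 + 1/6*1/6, 13/18 + 1/6*2/3) = [3/4, 5/6)
  'e': [13/18 + 1/6*2/3, 13/18 + 1/6*1/1) = [5/6, 8/9)
  emit 'f', narrow to [13/18, 3/4)

Answer: edf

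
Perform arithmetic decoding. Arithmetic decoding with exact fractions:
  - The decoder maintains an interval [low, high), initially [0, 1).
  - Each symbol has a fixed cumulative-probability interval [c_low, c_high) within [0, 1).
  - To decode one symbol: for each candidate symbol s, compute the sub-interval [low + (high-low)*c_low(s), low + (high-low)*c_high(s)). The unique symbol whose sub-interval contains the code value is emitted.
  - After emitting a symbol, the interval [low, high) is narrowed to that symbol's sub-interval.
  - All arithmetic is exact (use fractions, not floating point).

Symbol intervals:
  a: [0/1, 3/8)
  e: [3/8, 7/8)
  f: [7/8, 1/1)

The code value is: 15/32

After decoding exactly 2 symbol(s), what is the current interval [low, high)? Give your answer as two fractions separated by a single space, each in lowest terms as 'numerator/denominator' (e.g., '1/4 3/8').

Answer: 3/8 9/16

Derivation:
Step 1: interval [0/1, 1/1), width = 1/1 - 0/1 = 1/1
  'a': [0/1 + 1/1*0/1, 0/1 + 1/1*3/8) = [0/1, 3/8)
  'e': [0/1 + 1/1*3/8, 0/1 + 1/1*7/8) = [3/8, 7/8) <- contains code 15/32
  'f': [0/1 + 1/1*7/8, 0/1 + 1/1*1/1) = [7/8, 1/1)
  emit 'e', narrow to [3/8, 7/8)
Step 2: interval [3/8, 7/8), width = 7/8 - 3/8 = 1/2
  'a': [3/8 + 1/2*0/1, 3/8 + 1/2*3/8) = [3/8, 9/16) <- contains code 15/32
  'e': [3/8 + 1/2*3/8, 3/8 + 1/2*7/8) = [9/16, 13/16)
  'f': [3/8 + 1/2*7/8, 3/8 + 1/2*1/1) = [13/16, 7/8)
  emit 'a', narrow to [3/8, 9/16)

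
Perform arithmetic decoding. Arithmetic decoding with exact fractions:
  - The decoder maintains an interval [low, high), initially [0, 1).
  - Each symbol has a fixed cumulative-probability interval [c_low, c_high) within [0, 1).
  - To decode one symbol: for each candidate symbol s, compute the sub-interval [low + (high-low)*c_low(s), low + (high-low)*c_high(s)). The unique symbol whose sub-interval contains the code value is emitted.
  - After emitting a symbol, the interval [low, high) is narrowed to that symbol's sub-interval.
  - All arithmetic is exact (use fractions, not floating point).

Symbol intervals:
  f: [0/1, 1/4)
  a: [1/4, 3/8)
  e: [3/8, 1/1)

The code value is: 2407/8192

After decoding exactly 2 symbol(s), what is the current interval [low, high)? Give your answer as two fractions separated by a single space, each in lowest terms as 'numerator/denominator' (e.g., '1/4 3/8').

Step 1: interval [0/1, 1/1), width = 1/1 - 0/1 = 1/1
  'f': [0/1 + 1/1*0/1, 0/1 + 1/1*1/4) = [0/1, 1/4)
  'a': [0/1 + 1/1*1/4, 0/1 + 1/1*3/8) = [1/4, 3/8) <- contains code 2407/8192
  'e': [0/1 + 1/1*3/8, 0/1 + 1/1*1/1) = [3/8, 1/1)
  emit 'a', narrow to [1/4, 3/8)
Step 2: interval [1/4, 3/8), width = 3/8 - 1/4 = 1/8
  'f': [1/4 + 1/8*0/1, 1/4 + 1/8*1/4) = [1/4, 9/32)
  'a': [1/4 + 1/8*1/4, 1/4 + 1/8*3/8) = [9/32, 19/64) <- contains code 2407/8192
  'e': [1/4 + 1/8*3/8, 1/4 + 1/8*1/1) = [19/64, 3/8)
  emit 'a', narrow to [9/32, 19/64)

Answer: 9/32 19/64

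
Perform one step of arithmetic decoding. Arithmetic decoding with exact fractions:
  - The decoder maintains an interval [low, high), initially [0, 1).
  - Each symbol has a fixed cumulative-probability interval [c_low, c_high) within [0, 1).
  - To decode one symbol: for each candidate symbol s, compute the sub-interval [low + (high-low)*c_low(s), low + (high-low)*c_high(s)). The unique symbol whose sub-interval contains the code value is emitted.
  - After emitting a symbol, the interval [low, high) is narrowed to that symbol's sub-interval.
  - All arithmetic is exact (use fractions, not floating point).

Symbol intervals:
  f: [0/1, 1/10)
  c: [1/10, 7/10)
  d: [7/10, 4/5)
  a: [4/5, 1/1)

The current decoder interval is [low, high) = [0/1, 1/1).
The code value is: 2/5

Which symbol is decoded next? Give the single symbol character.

Answer: c

Derivation:
Interval width = high − low = 1/1 − 0/1 = 1/1
Scaled code = (code − low) / width = (2/5 − 0/1) / 1/1 = 2/5
  f: [0/1, 1/10) 
  c: [1/10, 7/10) ← scaled code falls here ✓
  d: [7/10, 4/5) 
  a: [4/5, 1/1) 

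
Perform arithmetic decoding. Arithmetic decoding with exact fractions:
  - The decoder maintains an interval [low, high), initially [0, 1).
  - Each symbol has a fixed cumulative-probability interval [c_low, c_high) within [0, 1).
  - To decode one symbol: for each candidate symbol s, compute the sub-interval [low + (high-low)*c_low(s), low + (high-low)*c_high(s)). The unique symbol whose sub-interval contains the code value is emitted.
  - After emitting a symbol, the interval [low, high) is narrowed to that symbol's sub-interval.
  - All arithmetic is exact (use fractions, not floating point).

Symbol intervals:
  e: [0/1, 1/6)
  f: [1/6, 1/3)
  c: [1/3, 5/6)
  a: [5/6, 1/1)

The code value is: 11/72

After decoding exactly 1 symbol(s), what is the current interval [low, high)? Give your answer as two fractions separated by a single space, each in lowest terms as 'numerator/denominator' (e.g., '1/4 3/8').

Answer: 0/1 1/6

Derivation:
Step 1: interval [0/1, 1/1), width = 1/1 - 0/1 = 1/1
  'e': [0/1 + 1/1*0/1, 0/1 + 1/1*1/6) = [0/1, 1/6) <- contains code 11/72
  'f': [0/1 + 1/1*1/6, 0/1 + 1/1*1/3) = [1/6, 1/3)
  'c': [0/1 + 1/1*1/3, 0/1 + 1/1*5/6) = [1/3, 5/6)
  'a': [0/1 + 1/1*5/6, 0/1 + 1/1*1/1) = [5/6, 1/1)
  emit 'e', narrow to [0/1, 1/6)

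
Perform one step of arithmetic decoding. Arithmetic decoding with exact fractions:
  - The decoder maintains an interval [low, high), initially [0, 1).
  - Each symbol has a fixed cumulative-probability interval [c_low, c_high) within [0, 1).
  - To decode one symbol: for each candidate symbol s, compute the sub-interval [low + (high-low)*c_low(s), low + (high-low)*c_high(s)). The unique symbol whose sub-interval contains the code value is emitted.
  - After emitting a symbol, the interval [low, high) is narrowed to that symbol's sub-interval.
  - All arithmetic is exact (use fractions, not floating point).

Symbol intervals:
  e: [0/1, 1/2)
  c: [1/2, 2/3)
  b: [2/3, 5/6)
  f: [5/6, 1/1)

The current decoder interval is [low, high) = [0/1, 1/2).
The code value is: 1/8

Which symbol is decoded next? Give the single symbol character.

Answer: e

Derivation:
Interval width = high − low = 1/2 − 0/1 = 1/2
Scaled code = (code − low) / width = (1/8 − 0/1) / 1/2 = 1/4
  e: [0/1, 1/2) ← scaled code falls here ✓
  c: [1/2, 2/3) 
  b: [2/3, 5/6) 
  f: [5/6, 1/1) 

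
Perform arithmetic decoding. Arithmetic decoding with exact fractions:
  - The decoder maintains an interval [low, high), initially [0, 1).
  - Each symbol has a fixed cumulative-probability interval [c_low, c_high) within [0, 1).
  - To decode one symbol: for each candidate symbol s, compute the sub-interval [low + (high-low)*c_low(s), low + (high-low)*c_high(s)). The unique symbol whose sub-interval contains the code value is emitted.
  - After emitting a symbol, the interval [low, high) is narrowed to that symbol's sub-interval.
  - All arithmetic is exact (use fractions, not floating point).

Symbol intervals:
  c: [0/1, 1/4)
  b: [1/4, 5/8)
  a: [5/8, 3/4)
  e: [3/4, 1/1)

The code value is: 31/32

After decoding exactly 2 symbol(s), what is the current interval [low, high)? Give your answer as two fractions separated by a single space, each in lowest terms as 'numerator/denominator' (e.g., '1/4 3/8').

Answer: 15/16 1/1

Derivation:
Step 1: interval [0/1, 1/1), width = 1/1 - 0/1 = 1/1
  'c': [0/1 + 1/1*0/1, 0/1 + 1/1*1/4) = [0/1, 1/4)
  'b': [0/1 + 1/1*1/4, 0/1 + 1/1*5/8) = [1/4, 5/8)
  'a': [0/1 + 1/1*5/8, 0/1 + 1/1*3/4) = [5/8, 3/4)
  'e': [0/1 + 1/1*3/4, 0/1 + 1/1*1/1) = [3/4, 1/1) <- contains code 31/32
  emit 'e', narrow to [3/4, 1/1)
Step 2: interval [3/4, 1/1), width = 1/1 - 3/4 = 1/4
  'c': [3/4 + 1/4*0/1, 3/4 + 1/4*1/4) = [3/4, 13/16)
  'b': [3/4 + 1/4*1/4, 3/4 + 1/4*5/8) = [13/16, 29/32)
  'a': [3/4 + 1/4*5/8, 3/4 + 1/4*3/4) = [29/32, 15/16)
  'e': [3/4 + 1/4*3/4, 3/4 + 1/4*1/1) = [15/16, 1/1) <- contains code 31/32
  emit 'e', narrow to [15/16, 1/1)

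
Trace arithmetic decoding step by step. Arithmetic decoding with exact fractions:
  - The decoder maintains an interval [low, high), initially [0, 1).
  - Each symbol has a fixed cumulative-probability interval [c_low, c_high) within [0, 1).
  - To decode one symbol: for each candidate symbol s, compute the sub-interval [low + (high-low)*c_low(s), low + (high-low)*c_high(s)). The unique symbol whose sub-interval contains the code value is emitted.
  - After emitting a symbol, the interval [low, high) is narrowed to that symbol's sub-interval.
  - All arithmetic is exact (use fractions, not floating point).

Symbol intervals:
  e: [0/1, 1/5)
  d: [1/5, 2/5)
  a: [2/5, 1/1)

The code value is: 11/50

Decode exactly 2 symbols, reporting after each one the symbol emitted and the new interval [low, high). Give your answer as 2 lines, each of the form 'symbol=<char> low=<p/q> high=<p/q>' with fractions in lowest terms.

Step 1: interval [0/1, 1/1), width = 1/1 - 0/1 = 1/1
  'e': [0/1 + 1/1*0/1, 0/1 + 1/1*1/5) = [0/1, 1/5)
  'd': [0/1 + 1/1*1/5, 0/1 + 1/1*2/5) = [1/5, 2/5) <- contains code 11/50
  'a': [0/1 + 1/1*2/5, 0/1 + 1/1*1/1) = [2/5, 1/1)
  emit 'd', narrow to [1/5, 2/5)
Step 2: interval [1/5, 2/5), width = 2/5 - 1/5 = 1/5
  'e': [1/5 + 1/5*0/1, 1/5 + 1/5*1/5) = [1/5, 6/25) <- contains code 11/50
  'd': [1/5 + 1/5*1/5, 1/5 + 1/5*2/5) = [6/25, 7/25)
  'a': [1/5 + 1/5*2/5, 1/5 + 1/5*1/1) = [7/25, 2/5)
  emit 'e', narrow to [1/5, 6/25)

Answer: symbol=d low=1/5 high=2/5
symbol=e low=1/5 high=6/25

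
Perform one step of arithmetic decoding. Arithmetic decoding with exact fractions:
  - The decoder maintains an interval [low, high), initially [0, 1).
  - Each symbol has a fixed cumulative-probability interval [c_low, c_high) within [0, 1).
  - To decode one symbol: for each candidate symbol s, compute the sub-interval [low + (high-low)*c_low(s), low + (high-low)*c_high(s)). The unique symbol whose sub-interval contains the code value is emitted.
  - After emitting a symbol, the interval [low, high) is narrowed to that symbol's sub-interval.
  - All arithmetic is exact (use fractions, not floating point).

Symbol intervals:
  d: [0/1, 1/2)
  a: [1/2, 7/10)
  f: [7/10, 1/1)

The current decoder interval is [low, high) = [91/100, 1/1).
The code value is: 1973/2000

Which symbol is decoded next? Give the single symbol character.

Answer: f

Derivation:
Interval width = high − low = 1/1 − 91/100 = 9/100
Scaled code = (code − low) / width = (1973/2000 − 91/100) / 9/100 = 17/20
  d: [0/1, 1/2) 
  a: [1/2, 7/10) 
  f: [7/10, 1/1) ← scaled code falls here ✓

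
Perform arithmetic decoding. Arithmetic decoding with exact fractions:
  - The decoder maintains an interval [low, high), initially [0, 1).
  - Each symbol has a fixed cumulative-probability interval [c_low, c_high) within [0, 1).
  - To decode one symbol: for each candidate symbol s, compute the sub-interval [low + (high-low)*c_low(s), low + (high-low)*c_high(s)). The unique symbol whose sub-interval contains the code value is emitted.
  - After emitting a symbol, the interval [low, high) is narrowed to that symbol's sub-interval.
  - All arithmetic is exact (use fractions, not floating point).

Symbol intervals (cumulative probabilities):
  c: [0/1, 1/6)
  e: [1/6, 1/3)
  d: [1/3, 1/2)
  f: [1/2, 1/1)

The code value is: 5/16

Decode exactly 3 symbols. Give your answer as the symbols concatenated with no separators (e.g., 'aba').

Answer: eff

Derivation:
Step 1: interval [0/1, 1/1), width = 1/1 - 0/1 = 1/1
  'c': [0/1 + 1/1*0/1, 0/1 + 1/1*1/6) = [0/1, 1/6)
  'e': [0/1 + 1/1*1/6, 0/1 + 1/1*1/3) = [1/6, 1/3) <- contains code 5/16
  'd': [0/1 + 1/1*1/3, 0/1 + 1/1*1/2) = [1/3, 1/2)
  'f': [0/1 + 1/1*1/2, 0/1 + 1/1*1/1) = [1/2, 1/1)
  emit 'e', narrow to [1/6, 1/3)
Step 2: interval [1/6, 1/3), width = 1/3 - 1/6 = 1/6
  'c': [1/6 + 1/6*0/1, 1/6 + 1/6*1/6) = [1/6, 7/36)
  'e': [1/6 + 1/6*1/6, 1/6 + 1/6*1/3) = [7/36, 2/9)
  'd': [1/6 + 1/6*1/3, 1/6 + 1/6*1/2) = [2/9, 1/4)
  'f': [1/6 + 1/6*1/2, 1/6 + 1/6*1/1) = [1/4, 1/3) <- contains code 5/16
  emit 'f', narrow to [1/4, 1/3)
Step 3: interval [1/4, 1/3), width = 1/3 - 1/4 = 1/12
  'c': [1/4 + 1/12*0/1, 1/4 + 1/12*1/6) = [1/4, 19/72)
  'e': [1/4 + 1/12*1/6, 1/4 + 1/12*1/3) = [19/72, 5/18)
  'd': [1/4 + 1/12*1/3, 1/4 + 1/12*1/2) = [5/18, 7/24)
  'f': [1/4 + 1/12*1/2, 1/4 + 1/12*1/1) = [7/24, 1/3) <- contains code 5/16
  emit 'f', narrow to [7/24, 1/3)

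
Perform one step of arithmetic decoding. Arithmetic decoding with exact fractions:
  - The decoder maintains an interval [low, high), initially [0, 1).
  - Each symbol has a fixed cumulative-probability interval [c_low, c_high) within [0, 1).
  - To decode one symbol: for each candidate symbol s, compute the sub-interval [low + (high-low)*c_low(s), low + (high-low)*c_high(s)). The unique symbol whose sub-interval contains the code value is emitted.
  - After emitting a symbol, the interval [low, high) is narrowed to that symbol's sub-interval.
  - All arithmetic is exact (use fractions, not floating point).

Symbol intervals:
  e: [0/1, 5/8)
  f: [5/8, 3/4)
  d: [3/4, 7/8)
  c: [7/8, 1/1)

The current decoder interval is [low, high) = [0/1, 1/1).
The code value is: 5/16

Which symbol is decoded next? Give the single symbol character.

Interval width = high − low = 1/1 − 0/1 = 1/1
Scaled code = (code − low) / width = (5/16 − 0/1) / 1/1 = 5/16
  e: [0/1, 5/8) ← scaled code falls here ✓
  f: [5/8, 3/4) 
  d: [3/4, 7/8) 
  c: [7/8, 1/1) 

Answer: e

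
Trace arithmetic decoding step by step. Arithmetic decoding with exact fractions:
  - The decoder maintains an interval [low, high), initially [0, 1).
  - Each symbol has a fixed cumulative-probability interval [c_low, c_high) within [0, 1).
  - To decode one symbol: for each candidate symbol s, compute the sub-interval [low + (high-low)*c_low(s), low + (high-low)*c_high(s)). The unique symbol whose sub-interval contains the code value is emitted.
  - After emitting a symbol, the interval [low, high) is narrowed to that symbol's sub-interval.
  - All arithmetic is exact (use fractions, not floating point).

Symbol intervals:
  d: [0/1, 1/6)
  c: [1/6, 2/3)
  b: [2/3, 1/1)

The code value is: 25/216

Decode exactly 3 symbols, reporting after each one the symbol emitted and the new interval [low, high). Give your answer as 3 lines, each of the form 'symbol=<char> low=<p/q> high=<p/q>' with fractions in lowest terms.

Answer: symbol=d low=0/1 high=1/6
symbol=b low=1/9 high=1/6
symbol=d low=1/9 high=13/108

Derivation:
Step 1: interval [0/1, 1/1), width = 1/1 - 0/1 = 1/1
  'd': [0/1 + 1/1*0/1, 0/1 + 1/1*1/6) = [0/1, 1/6) <- contains code 25/216
  'c': [0/1 + 1/1*1/6, 0/1 + 1/1*2/3) = [1/6, 2/3)
  'b': [0/1 + 1/1*2/3, 0/1 + 1/1*1/1) = [2/3, 1/1)
  emit 'd', narrow to [0/1, 1/6)
Step 2: interval [0/1, 1/6), width = 1/6 - 0/1 = 1/6
  'd': [0/1 + 1/6*0/1, 0/1 + 1/6*1/6) = [0/1, 1/36)
  'c': [0/1 + 1/6*1/6, 0/1 + 1/6*2/3) = [1/36, 1/9)
  'b': [0/1 + 1/6*2/3, 0/1 + 1/6*1/1) = [1/9, 1/6) <- contains code 25/216
  emit 'b', narrow to [1/9, 1/6)
Step 3: interval [1/9, 1/6), width = 1/6 - 1/9 = 1/18
  'd': [1/9 + 1/18*0/1, 1/9 + 1/18*1/6) = [1/9, 13/108) <- contains code 25/216
  'c': [1/9 + 1/18*1/6, 1/9 + 1/18*2/3) = [13/108, 4/27)
  'b': [1/9 + 1/18*2/3, 1/9 + 1/18*1/1) = [4/27, 1/6)
  emit 'd', narrow to [1/9, 13/108)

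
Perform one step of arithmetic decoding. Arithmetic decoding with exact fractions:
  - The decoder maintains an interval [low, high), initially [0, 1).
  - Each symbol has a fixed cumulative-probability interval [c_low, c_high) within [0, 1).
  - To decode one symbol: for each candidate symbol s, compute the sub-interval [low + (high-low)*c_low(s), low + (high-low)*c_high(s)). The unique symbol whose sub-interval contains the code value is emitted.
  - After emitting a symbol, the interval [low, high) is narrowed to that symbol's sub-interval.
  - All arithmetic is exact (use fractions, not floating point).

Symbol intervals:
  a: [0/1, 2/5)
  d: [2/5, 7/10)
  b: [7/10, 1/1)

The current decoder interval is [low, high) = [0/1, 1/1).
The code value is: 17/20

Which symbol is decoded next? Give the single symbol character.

Answer: b

Derivation:
Interval width = high − low = 1/1 − 0/1 = 1/1
Scaled code = (code − low) / width = (17/20 − 0/1) / 1/1 = 17/20
  a: [0/1, 2/5) 
  d: [2/5, 7/10) 
  b: [7/10, 1/1) ← scaled code falls here ✓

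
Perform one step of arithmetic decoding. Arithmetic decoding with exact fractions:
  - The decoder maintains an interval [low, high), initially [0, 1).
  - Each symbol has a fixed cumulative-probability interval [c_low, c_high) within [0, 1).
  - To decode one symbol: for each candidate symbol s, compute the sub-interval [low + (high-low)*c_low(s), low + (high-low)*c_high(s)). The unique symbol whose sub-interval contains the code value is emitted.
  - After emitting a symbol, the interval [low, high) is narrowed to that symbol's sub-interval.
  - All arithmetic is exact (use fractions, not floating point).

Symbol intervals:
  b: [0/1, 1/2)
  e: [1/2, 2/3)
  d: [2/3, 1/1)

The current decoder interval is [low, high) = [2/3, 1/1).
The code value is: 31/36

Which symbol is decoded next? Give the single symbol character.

Answer: e

Derivation:
Interval width = high − low = 1/1 − 2/3 = 1/3
Scaled code = (code − low) / width = (31/36 − 2/3) / 1/3 = 7/12
  b: [0/1, 1/2) 
  e: [1/2, 2/3) ← scaled code falls here ✓
  d: [2/3, 1/1) 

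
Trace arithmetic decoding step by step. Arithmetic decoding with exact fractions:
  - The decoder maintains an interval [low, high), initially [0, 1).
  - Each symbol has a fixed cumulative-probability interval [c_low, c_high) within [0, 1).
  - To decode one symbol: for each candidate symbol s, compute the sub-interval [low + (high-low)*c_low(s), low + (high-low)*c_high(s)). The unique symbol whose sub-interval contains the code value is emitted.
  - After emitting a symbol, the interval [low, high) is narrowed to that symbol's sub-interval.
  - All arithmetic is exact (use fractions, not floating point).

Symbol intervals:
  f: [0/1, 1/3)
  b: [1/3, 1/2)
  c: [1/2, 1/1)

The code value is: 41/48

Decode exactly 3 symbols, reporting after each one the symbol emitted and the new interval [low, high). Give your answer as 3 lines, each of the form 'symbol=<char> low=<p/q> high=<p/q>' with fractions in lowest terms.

Step 1: interval [0/1, 1/1), width = 1/1 - 0/1 = 1/1
  'f': [0/1 + 1/1*0/1, 0/1 + 1/1*1/3) = [0/1, 1/3)
  'b': [0/1 + 1/1*1/3, 0/1 + 1/1*1/2) = [1/3, 1/2)
  'c': [0/1 + 1/1*1/2, 0/1 + 1/1*1/1) = [1/2, 1/1) <- contains code 41/48
  emit 'c', narrow to [1/2, 1/1)
Step 2: interval [1/2, 1/1), width = 1/1 - 1/2 = 1/2
  'f': [1/2 + 1/2*0/1, 1/2 + 1/2*1/3) = [1/2, 2/3)
  'b': [1/2 + 1/2*1/3, 1/2 + 1/2*1/2) = [2/3, 3/4)
  'c': [1/2 + 1/2*1/2, 1/2 + 1/2*1/1) = [3/4, 1/1) <- contains code 41/48
  emit 'c', narrow to [3/4, 1/1)
Step 3: interval [3/4, 1/1), width = 1/1 - 3/4 = 1/4
  'f': [3/4 + 1/4*0/1, 3/4 + 1/4*1/3) = [3/4, 5/6)
  'b': [3/4 + 1/4*1/3, 3/4 + 1/4*1/2) = [5/6, 7/8) <- contains code 41/48
  'c': [3/4 + 1/4*1/2, 3/4 + 1/4*1/1) = [7/8, 1/1)
  emit 'b', narrow to [5/6, 7/8)

Answer: symbol=c low=1/2 high=1/1
symbol=c low=3/4 high=1/1
symbol=b low=5/6 high=7/8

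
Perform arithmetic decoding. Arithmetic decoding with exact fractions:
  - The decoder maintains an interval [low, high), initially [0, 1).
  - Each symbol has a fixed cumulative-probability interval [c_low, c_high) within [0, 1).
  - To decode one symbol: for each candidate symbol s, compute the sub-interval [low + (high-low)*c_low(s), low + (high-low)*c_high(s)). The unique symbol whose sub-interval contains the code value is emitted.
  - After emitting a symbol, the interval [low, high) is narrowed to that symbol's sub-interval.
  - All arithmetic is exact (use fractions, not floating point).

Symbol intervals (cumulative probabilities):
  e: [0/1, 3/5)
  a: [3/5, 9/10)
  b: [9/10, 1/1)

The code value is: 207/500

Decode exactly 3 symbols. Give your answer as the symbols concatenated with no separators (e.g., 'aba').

Step 1: interval [0/1, 1/1), width = 1/1 - 0/1 = 1/1
  'e': [0/1 + 1/1*0/1, 0/1 + 1/1*3/5) = [0/1, 3/5) <- contains code 207/500
  'a': [0/1 + 1/1*3/5, 0/1 + 1/1*9/10) = [3/5, 9/10)
  'b': [0/1 + 1/1*9/10, 0/1 + 1/1*1/1) = [9/10, 1/1)
  emit 'e', narrow to [0/1, 3/5)
Step 2: interval [0/1, 3/5), width = 3/5 - 0/1 = 3/5
  'e': [0/1 + 3/5*0/1, 0/1 + 3/5*3/5) = [0/1, 9/25)
  'a': [0/1 + 3/5*3/5, 0/1 + 3/5*9/10) = [9/25, 27/50) <- contains code 207/500
  'b': [0/1 + 3/5*9/10, 0/1 + 3/5*1/1) = [27/50, 3/5)
  emit 'a', narrow to [9/25, 27/50)
Step 3: interval [9/25, 27/50), width = 27/50 - 9/25 = 9/50
  'e': [9/25 + 9/50*0/1, 9/25 + 9/50*3/5) = [9/25, 117/250) <- contains code 207/500
  'a': [9/25 + 9/50*3/5, 9/25 + 9/50*9/10) = [117/250, 261/500)
  'b': [9/25 + 9/50*9/10, 9/25 + 9/50*1/1) = [261/500, 27/50)
  emit 'e', narrow to [9/25, 117/250)

Answer: eae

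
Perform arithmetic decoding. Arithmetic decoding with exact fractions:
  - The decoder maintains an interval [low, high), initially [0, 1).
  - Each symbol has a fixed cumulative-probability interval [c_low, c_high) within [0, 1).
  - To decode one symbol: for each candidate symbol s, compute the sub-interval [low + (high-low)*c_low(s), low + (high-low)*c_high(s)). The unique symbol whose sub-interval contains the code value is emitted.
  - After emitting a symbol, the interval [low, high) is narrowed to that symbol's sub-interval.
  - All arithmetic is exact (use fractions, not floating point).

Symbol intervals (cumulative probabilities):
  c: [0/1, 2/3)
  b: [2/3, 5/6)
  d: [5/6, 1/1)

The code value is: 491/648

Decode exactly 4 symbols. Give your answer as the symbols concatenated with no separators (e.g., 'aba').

Step 1: interval [0/1, 1/1), width = 1/1 - 0/1 = 1/1
  'c': [0/1 + 1/1*0/1, 0/1 + 1/1*2/3) = [0/1, 2/3)
  'b': [0/1 + 1/1*2/3, 0/1 + 1/1*5/6) = [2/3, 5/6) <- contains code 491/648
  'd': [0/1 + 1/1*5/6, 0/1 + 1/1*1/1) = [5/6, 1/1)
  emit 'b', narrow to [2/3, 5/6)
Step 2: interval [2/3, 5/6), width = 5/6 - 2/3 = 1/6
  'c': [2/3 + 1/6*0/1, 2/3 + 1/6*2/3) = [2/3, 7/9) <- contains code 491/648
  'b': [2/3 + 1/6*2/3, 2/3 + 1/6*5/6) = [7/9, 29/36)
  'd': [2/3 + 1/6*5/6, 2/3 + 1/6*1/1) = [29/36, 5/6)
  emit 'c', narrow to [2/3, 7/9)
Step 3: interval [2/3, 7/9), width = 7/9 - 2/3 = 1/9
  'c': [2/3 + 1/9*0/1, 2/3 + 1/9*2/3) = [2/3, 20/27)
  'b': [2/3 + 1/9*2/3, 2/3 + 1/9*5/6) = [20/27, 41/54) <- contains code 491/648
  'd': [2/3 + 1/9*5/6, 2/3 + 1/9*1/1) = [41/54, 7/9)
  emit 'b', narrow to [20/27, 41/54)
Step 4: interval [20/27, 41/54), width = 41/54 - 20/27 = 1/54
  'c': [20/27 + 1/54*0/1, 20/27 + 1/54*2/3) = [20/27, 61/81)
  'b': [20/27 + 1/54*2/3, 20/27 + 1/54*5/6) = [61/81, 245/324)
  'd': [20/27 + 1/54*5/6, 20/27 + 1/54*1/1) = [245/324, 41/54) <- contains code 491/648
  emit 'd', narrow to [245/324, 41/54)

Answer: bcbd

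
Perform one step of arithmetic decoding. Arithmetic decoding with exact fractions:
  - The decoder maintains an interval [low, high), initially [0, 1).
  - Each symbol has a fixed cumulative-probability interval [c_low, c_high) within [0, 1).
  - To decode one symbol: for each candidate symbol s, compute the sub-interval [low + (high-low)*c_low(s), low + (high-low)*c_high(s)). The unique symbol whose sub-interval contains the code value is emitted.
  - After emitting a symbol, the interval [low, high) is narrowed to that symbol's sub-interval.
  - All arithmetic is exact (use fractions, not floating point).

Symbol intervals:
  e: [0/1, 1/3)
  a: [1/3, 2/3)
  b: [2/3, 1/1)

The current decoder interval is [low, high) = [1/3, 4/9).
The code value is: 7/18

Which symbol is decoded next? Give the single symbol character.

Interval width = high − low = 4/9 − 1/3 = 1/9
Scaled code = (code − low) / width = (7/18 − 1/3) / 1/9 = 1/2
  e: [0/1, 1/3) 
  a: [1/3, 2/3) ← scaled code falls here ✓
  b: [2/3, 1/1) 

Answer: a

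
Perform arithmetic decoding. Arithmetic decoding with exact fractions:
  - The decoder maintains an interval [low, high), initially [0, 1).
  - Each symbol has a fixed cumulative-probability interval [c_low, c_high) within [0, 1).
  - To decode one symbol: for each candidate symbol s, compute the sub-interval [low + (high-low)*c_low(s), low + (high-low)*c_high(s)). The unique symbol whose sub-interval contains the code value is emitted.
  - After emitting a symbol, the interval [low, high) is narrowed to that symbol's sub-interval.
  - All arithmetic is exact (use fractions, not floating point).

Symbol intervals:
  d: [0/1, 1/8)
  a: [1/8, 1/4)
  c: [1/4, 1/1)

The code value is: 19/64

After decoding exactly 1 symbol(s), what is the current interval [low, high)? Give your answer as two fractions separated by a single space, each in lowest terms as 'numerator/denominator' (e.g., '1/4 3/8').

Answer: 1/4 1/1

Derivation:
Step 1: interval [0/1, 1/1), width = 1/1 - 0/1 = 1/1
  'd': [0/1 + 1/1*0/1, 0/1 + 1/1*1/8) = [0/1, 1/8)
  'a': [0/1 + 1/1*1/8, 0/1 + 1/1*1/4) = [1/8, 1/4)
  'c': [0/1 + 1/1*1/4, 0/1 + 1/1*1/1) = [1/4, 1/1) <- contains code 19/64
  emit 'c', narrow to [1/4, 1/1)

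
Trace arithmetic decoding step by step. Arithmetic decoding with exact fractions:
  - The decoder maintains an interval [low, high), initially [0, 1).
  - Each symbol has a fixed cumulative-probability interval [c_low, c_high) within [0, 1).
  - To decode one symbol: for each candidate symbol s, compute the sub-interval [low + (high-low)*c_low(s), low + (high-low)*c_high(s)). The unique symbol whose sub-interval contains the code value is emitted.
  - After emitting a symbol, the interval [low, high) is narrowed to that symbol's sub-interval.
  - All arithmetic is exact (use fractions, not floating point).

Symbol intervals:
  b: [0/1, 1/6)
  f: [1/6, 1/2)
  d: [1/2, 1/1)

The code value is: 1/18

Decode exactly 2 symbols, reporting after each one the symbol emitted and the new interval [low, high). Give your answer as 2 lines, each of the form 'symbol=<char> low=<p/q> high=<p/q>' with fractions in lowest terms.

Answer: symbol=b low=0/1 high=1/6
symbol=f low=1/36 high=1/12

Derivation:
Step 1: interval [0/1, 1/1), width = 1/1 - 0/1 = 1/1
  'b': [0/1 + 1/1*0/1, 0/1 + 1/1*1/6) = [0/1, 1/6) <- contains code 1/18
  'f': [0/1 + 1/1*1/6, 0/1 + 1/1*1/2) = [1/6, 1/2)
  'd': [0/1 + 1/1*1/2, 0/1 + 1/1*1/1) = [1/2, 1/1)
  emit 'b', narrow to [0/1, 1/6)
Step 2: interval [0/1, 1/6), width = 1/6 - 0/1 = 1/6
  'b': [0/1 + 1/6*0/1, 0/1 + 1/6*1/6) = [0/1, 1/36)
  'f': [0/1 + 1/6*1/6, 0/1 + 1/6*1/2) = [1/36, 1/12) <- contains code 1/18
  'd': [0/1 + 1/6*1/2, 0/1 + 1/6*1/1) = [1/12, 1/6)
  emit 'f', narrow to [1/36, 1/12)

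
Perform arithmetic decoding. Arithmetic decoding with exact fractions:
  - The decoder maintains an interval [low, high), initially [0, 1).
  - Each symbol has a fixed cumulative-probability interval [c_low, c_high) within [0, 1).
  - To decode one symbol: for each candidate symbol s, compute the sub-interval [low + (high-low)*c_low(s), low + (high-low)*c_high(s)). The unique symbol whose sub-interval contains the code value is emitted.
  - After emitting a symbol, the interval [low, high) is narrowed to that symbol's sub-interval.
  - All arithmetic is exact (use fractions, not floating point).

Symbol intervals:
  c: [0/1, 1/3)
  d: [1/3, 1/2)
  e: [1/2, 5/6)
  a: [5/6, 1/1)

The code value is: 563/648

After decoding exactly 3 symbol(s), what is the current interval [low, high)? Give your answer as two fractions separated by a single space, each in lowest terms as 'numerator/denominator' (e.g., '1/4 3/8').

Step 1: interval [0/1, 1/1), width = 1/1 - 0/1 = 1/1
  'c': [0/1 + 1/1*0/1, 0/1 + 1/1*1/3) = [0/1, 1/3)
  'd': [0/1 + 1/1*1/3, 0/1 + 1/1*1/2) = [1/3, 1/2)
  'e': [0/1 + 1/1*1/2, 0/1 + 1/1*5/6) = [1/2, 5/6)
  'a': [0/1 + 1/1*5/6, 0/1 + 1/1*1/1) = [5/6, 1/1) <- contains code 563/648
  emit 'a', narrow to [5/6, 1/1)
Step 2: interval [5/6, 1/1), width = 1/1 - 5/6 = 1/6
  'c': [5/6 + 1/6*0/1, 5/6 + 1/6*1/3) = [5/6, 8/9) <- contains code 563/648
  'd': [5/6 + 1/6*1/3, 5/6 + 1/6*1/2) = [8/9, 11/12)
  'e': [5/6 + 1/6*1/2, 5/6 + 1/6*5/6) = [11/12, 35/36)
  'a': [5/6 + 1/6*5/6, 5/6 + 1/6*1/1) = [35/36, 1/1)
  emit 'c', narrow to [5/6, 8/9)
Step 3: interval [5/6, 8/9), width = 8/9 - 5/6 = 1/18
  'c': [5/6 + 1/18*0/1, 5/6 + 1/18*1/3) = [5/6, 23/27)
  'd': [5/6 + 1/18*1/3, 5/6 + 1/18*1/2) = [23/27, 31/36)
  'e': [5/6 + 1/18*1/2, 5/6 + 1/18*5/6) = [31/36, 95/108) <- contains code 563/648
  'a': [5/6 + 1/18*5/6, 5/6 + 1/18*1/1) = [95/108, 8/9)
  emit 'e', narrow to [31/36, 95/108)

Answer: 31/36 95/108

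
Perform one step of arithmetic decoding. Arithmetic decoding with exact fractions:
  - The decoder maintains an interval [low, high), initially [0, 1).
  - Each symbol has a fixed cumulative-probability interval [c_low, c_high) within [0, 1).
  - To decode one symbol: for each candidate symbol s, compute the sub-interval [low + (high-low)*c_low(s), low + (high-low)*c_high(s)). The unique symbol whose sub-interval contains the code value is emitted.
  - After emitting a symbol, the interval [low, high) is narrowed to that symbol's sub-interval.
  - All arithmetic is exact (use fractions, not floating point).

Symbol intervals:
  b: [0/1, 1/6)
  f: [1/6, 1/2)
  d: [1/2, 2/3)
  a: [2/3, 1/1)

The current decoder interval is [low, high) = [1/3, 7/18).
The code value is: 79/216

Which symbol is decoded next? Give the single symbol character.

Interval width = high − low = 7/18 − 1/3 = 1/18
Scaled code = (code − low) / width = (79/216 − 1/3) / 1/18 = 7/12
  b: [0/1, 1/6) 
  f: [1/6, 1/2) 
  d: [1/2, 2/3) ← scaled code falls here ✓
  a: [2/3, 1/1) 

Answer: d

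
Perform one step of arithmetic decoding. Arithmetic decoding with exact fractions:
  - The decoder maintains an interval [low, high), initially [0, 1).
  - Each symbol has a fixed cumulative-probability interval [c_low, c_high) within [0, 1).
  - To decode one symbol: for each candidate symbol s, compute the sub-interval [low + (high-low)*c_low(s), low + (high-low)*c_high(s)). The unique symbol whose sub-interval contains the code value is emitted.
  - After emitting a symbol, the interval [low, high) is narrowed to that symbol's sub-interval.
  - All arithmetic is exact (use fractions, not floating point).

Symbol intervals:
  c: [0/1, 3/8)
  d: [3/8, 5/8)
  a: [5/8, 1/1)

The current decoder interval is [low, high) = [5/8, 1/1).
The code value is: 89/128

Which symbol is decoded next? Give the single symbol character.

Answer: c

Derivation:
Interval width = high − low = 1/1 − 5/8 = 3/8
Scaled code = (code − low) / width = (89/128 − 5/8) / 3/8 = 3/16
  c: [0/1, 3/8) ← scaled code falls here ✓
  d: [3/8, 5/8) 
  a: [5/8, 1/1) 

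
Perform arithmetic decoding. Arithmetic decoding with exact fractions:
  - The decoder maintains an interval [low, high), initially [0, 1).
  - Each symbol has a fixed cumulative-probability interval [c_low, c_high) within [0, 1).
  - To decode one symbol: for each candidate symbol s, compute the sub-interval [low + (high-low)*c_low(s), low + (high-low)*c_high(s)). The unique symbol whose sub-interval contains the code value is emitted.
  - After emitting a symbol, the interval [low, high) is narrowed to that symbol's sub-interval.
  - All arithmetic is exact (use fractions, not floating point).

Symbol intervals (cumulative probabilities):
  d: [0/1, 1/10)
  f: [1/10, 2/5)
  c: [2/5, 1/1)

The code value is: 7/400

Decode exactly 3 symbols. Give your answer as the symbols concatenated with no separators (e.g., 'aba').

Step 1: interval [0/1, 1/1), width = 1/1 - 0/1 = 1/1
  'd': [0/1 + 1/1*0/1, 0/1 + 1/1*1/10) = [0/1, 1/10) <- contains code 7/400
  'f': [0/1 + 1/1*1/10, 0/1 + 1/1*2/5) = [1/10, 2/5)
  'c': [0/1 + 1/1*2/5, 0/1 + 1/1*1/1) = [2/5, 1/1)
  emit 'd', narrow to [0/1, 1/10)
Step 2: interval [0/1, 1/10), width = 1/10 - 0/1 = 1/10
  'd': [0/1 + 1/10*0/1, 0/1 + 1/10*1/10) = [0/1, 1/100)
  'f': [0/1 + 1/10*1/10, 0/1 + 1/10*2/5) = [1/100, 1/25) <- contains code 7/400
  'c': [0/1 + 1/10*2/5, 0/1 + 1/10*1/1) = [1/25, 1/10)
  emit 'f', narrow to [1/100, 1/25)
Step 3: interval [1/100, 1/25), width = 1/25 - 1/100 = 3/100
  'd': [1/100 + 3/100*0/1, 1/100 + 3/100*1/10) = [1/100, 13/1000)
  'f': [1/100 + 3/100*1/10, 1/100 + 3/100*2/5) = [13/1000, 11/500) <- contains code 7/400
  'c': [1/100 + 3/100*2/5, 1/100 + 3/100*1/1) = [11/500, 1/25)
  emit 'f', narrow to [13/1000, 11/500)

Answer: dff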